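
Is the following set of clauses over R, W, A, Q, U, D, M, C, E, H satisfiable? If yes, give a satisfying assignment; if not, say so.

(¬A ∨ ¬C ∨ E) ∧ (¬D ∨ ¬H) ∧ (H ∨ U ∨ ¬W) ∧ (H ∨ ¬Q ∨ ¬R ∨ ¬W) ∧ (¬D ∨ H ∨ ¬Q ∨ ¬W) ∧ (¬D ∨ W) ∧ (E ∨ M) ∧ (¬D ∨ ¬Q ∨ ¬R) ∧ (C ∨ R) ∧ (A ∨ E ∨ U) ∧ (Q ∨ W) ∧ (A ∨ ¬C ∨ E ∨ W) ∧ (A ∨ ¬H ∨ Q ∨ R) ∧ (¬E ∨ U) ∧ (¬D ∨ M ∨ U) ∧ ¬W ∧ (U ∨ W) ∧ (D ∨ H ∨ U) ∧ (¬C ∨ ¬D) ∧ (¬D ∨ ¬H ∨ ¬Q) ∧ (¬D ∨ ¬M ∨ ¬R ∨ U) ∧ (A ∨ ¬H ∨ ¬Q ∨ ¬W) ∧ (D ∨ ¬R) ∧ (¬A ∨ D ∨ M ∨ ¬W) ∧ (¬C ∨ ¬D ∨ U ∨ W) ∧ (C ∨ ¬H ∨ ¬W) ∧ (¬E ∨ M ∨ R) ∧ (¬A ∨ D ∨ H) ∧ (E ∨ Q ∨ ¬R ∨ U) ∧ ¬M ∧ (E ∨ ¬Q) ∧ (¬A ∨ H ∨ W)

No satisfying assignment exists.

Case M = True:
  Clause (¬M) is falsified — contradiction.
Case M = False:
  (E ∨ M) forces E = True.
  (¬E ∨ U) forces U = True.
  (¬W) forces W = False.
  (¬D ∨ W) forces D = False.
  (Q ∨ W) forces Q = True.
  (D ∨ ¬R) forces R = False.
  Clause (¬E ∨ M ∨ R) is falsified — contradiction.
Both cases fail, so the formula is unsatisfiable.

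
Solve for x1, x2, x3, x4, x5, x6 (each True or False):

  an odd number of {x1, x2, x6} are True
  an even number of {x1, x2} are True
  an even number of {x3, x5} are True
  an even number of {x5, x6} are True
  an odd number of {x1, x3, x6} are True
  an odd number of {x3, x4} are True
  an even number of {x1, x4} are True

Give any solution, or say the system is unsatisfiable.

Unsatisfiable — no assignment works.

Adding constraints 1, 2, 5, 6, 7 mod 2: every variable appears an even number of times on the left, so the left side is 0.
But the right sides sum to 1 (mod 2). 0 ≠ 1 — the system is inconsistent.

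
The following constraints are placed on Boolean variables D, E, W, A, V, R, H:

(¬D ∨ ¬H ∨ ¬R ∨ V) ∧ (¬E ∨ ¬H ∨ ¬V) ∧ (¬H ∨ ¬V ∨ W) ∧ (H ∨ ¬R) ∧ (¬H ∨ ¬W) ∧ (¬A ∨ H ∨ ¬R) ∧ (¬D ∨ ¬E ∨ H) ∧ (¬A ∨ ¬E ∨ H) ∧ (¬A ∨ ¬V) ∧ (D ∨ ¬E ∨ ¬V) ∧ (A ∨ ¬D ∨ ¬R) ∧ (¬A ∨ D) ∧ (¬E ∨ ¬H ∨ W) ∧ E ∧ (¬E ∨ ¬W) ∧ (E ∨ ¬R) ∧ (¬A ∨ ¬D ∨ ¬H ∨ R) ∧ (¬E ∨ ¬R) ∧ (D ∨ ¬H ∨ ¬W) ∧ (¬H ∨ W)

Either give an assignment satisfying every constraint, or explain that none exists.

D = False, E = True, W = False, A = False, V = False, R = False, H = False

Unit clause (E) forces E = True.
In (¬E ∨ ¬W) only ¬W is left, so W = False.
In (¬E ∨ ¬R) only ¬R is left, so R = False.
In (¬H ∨ W) only ¬H is left, so H = False.
In (¬D ∨ ¬E ∨ H) only ¬D is left, so D = False.
In (¬A ∨ ¬E ∨ H) only ¬A is left, so A = False.
In (D ∨ ¬E ∨ ¬V) only ¬V is left, so V = False.
All clauses satisfied.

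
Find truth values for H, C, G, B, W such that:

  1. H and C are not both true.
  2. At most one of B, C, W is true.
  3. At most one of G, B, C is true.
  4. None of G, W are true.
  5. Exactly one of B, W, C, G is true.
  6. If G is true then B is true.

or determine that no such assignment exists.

H = True, C = False, G = False, B = True, W = False

  (1) H=T, C=F — not both ✓
  (2) {B, C, W}: 1 true — at most one ✓
  (3) {G, B, C}: 1 true — at most one ✓
  (4) {G, W}: 0 true — none ✓
  (5) {B, W, C, G}: 1 true — exactly one ✓
  (6) G=F ⇒ B: vacuous ✓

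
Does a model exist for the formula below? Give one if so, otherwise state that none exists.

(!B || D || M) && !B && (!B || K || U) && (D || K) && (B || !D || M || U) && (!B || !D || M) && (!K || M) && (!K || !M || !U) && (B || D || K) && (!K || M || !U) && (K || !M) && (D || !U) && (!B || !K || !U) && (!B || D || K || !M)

B = False, U = False, M = True, K = True, D = True

Unit clause (!B) forces B = False.
Set U = False.
Try M = False:
  (B || !D || M || U) forces D = False.
  (D || K) forces K = True.
  clause (!K || M) is falsified — backtrack.
So M = True.
  then (K || !M) forces K = True.
Set D = True.
All clauses satisfied.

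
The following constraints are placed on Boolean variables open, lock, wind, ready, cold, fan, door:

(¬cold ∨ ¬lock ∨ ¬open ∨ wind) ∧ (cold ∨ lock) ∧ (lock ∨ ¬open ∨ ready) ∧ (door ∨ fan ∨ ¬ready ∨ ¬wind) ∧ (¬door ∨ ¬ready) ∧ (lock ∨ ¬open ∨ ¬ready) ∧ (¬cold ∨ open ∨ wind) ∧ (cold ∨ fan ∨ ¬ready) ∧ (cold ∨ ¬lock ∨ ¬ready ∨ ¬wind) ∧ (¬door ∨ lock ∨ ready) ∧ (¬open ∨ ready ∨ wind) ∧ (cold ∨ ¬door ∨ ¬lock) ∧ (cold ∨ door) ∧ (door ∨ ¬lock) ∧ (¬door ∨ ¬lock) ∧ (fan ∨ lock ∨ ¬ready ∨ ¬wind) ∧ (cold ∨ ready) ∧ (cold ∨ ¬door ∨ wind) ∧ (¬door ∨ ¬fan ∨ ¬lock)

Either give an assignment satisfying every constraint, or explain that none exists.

open = False, lock = False, wind = True, ready = False, cold = True, fan = True, door = False

Set open = False.
Try lock = True:
  (door ∨ ¬lock) forces door = True.
  clause (¬door ∨ ¬lock) is falsified — backtrack.
So lock = False.
  then (cold ∨ lock) forces cold = True.
  then (¬cold ∨ open ∨ wind) forces wind = True.
Set ready = False.
  then (¬door ∨ lock ∨ ready) forces door = False.
Set fan = True.
All clauses satisfied.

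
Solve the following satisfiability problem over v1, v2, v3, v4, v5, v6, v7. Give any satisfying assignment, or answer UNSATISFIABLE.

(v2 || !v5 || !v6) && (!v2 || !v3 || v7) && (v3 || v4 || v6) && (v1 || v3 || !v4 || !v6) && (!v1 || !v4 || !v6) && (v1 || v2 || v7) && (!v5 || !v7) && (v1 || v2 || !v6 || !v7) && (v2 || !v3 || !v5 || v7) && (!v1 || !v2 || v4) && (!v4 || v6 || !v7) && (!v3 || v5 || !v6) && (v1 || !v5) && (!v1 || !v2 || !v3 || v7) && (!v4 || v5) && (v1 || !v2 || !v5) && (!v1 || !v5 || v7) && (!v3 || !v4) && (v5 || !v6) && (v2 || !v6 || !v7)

v1 = False, v2 = True, v3 = True, v4 = False, v5 = False, v6 = False, v7 = True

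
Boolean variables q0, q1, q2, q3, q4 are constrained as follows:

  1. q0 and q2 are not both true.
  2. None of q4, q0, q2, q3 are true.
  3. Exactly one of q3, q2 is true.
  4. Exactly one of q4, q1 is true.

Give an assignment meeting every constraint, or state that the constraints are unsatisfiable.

UNSATISFIABLE

Case q0 = True:
  Constraint (2) is violated (q0=T) — contradiction.
Case q0 = False:
  (2) forces q4 = False.
  (2) forces q2 = False.
  (2) forces q3 = False.
  Constraint (3) is violated (q3=F, q2=F) — contradiction.
Both cases fail — unsatisfiable.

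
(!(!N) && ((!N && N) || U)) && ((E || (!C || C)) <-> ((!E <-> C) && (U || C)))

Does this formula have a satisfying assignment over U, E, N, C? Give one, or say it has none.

U=T; E=F; N=T; C=T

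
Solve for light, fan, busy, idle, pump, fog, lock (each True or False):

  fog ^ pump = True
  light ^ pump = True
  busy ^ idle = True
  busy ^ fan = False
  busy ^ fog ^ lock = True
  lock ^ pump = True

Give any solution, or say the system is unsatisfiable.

light = False; fan = True; busy = True; idle = False; pump = True; fog = False; lock = False

fog ^ pump = F ^ T = True ✓
light ^ pump = F ^ T = True ✓
busy ^ idle = T ^ F = True ✓
busy ^ fan = T ^ T = False ✓
busy ^ fog ^ lock = T ^ F ^ F = True ✓
lock ^ pump = F ^ T = True ✓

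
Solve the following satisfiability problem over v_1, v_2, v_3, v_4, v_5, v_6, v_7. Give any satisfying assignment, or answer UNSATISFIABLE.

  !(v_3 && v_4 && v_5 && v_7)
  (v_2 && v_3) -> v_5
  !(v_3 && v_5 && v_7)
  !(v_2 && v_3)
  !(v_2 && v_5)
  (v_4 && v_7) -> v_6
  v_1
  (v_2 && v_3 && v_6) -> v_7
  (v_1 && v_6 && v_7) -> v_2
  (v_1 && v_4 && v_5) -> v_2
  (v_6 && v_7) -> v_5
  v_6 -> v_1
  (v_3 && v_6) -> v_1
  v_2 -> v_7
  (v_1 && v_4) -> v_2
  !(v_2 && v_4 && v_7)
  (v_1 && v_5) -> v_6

Unit clause (v_1) forces v_1 = True.
Set v_2 = False.
  then (!v_1 || v_2 || !v_4) forces v_4 = False.
Set v_3 = True.
Set v_5 = True.
  then (!v_1 || !v_5 || v_6) forces v_6 = True.
  then (!v_1 || v_2 || !v_6 || !v_7) forces v_7 = False.
All clauses satisfied.

v_1 = True, v_2 = False, v_3 = True, v_4 = False, v_5 = True, v_6 = True, v_7 = False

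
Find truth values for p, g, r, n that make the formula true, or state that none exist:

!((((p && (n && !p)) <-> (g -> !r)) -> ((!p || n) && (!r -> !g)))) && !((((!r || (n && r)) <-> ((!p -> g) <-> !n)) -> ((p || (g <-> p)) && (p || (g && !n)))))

The formula is unsatisfiable.

Case p = True: the conjunct !((((!r || (n && r)) <-> ((!p -> g) <-> !n)) -> ((p || (g <-> p)) && (p || (g && !n))))) becomes !((((!r || (n && r)) <-> !n) -> True)) = False.
Case p = False: the formula simplifies to !((!((g -> !r)) -> (!r -> !g))) && !((((!r || (n && r)) <-> (g <-> !n)) -> (!g && (g && !n)))).
  r = True: the conjunct !((!((g -> !r)) -> (!r -> !g))) becomes !((!(!g) -> True)) = False.
  r = False: the conjunct !((!((g -> !r)) -> (!r -> !g))) becomes !((False -> !g)) = False.
Both cases fail — unsatisfiable.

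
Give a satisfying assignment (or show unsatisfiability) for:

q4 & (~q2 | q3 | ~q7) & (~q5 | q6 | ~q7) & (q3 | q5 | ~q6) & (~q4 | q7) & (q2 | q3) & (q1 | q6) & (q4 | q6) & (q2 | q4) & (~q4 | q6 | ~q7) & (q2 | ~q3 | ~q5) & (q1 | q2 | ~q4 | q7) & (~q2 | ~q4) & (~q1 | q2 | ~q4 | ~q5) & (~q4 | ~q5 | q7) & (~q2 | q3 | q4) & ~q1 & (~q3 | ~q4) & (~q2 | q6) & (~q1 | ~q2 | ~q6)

Case q2 = True:
  (q4) forces q4 = True.
  Clause (~q2 | ~q4) is falsified — contradiction.
Case q2 = False:
  (q4) forces q4 = True.
  (~q4 | q7) forces q7 = True.
  (q2 | q3) forces q3 = True.
  Clause (~q3 | ~q4) is falsified — contradiction.
Both cases fail, so the formula is unsatisfiable.

The formula is unsatisfiable.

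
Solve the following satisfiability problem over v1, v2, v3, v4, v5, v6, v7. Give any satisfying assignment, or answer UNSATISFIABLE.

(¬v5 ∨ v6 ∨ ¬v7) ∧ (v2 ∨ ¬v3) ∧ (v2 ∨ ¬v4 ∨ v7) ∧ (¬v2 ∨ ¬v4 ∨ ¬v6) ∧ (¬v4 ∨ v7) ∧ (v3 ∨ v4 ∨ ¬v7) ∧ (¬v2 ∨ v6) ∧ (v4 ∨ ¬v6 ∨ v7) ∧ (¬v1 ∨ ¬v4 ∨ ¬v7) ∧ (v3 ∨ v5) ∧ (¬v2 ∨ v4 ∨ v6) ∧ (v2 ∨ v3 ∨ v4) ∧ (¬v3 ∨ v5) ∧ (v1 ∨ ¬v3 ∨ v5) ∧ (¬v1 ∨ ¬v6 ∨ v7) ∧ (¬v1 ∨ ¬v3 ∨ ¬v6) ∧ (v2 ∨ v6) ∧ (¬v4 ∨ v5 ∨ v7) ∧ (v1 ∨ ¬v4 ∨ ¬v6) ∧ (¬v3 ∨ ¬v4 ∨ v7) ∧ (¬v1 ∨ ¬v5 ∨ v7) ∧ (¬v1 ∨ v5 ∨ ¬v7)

v1: False, v2: True, v3: True, v4: False, v5: True, v6: True, v7: True

Set v1 = False.
Set v2 = True.
  then (¬v2 ∨ v6) forces v6 = True.
  then (v1 ∨ ¬v4 ∨ ¬v6) forces v4 = False.
  then (v4 ∨ ¬v6 ∨ v7) forces v7 = True.
  then (v3 ∨ v4 ∨ ¬v7) forces v3 = True.
  then (¬v3 ∨ v5) forces v5 = True.
All clauses satisfied.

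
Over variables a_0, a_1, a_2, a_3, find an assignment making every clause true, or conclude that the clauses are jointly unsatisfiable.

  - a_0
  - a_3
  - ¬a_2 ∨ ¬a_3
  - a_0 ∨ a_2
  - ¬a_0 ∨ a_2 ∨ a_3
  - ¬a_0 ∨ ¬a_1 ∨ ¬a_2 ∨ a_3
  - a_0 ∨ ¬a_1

a_0: True, a_1: True, a_2: False, a_3: True

Unit clause (a_0) forces a_0 = True.
Unit clause (a_3) forces a_3 = True.
In (¬a_2 ∨ ¬a_3) only ¬a_2 is left, so a_2 = False.
Set a_1 = True.
Check each clause:
  (a_0): a_0 holds.
  (a_3): a_3 holds.
  (¬a_2 ∨ ¬a_3): ¬a_2 holds.
  (a_0 ∨ a_2): a_0 holds.
  (¬a_0 ∨ a_2 ∨ a_3): a_3 holds.
  (¬a_0 ∨ ¬a_1 ∨ ¬a_2 ∨ a_3): ¬a_2 holds.
  (a_0 ∨ ¬a_1): a_0 holds.
All clauses satisfied.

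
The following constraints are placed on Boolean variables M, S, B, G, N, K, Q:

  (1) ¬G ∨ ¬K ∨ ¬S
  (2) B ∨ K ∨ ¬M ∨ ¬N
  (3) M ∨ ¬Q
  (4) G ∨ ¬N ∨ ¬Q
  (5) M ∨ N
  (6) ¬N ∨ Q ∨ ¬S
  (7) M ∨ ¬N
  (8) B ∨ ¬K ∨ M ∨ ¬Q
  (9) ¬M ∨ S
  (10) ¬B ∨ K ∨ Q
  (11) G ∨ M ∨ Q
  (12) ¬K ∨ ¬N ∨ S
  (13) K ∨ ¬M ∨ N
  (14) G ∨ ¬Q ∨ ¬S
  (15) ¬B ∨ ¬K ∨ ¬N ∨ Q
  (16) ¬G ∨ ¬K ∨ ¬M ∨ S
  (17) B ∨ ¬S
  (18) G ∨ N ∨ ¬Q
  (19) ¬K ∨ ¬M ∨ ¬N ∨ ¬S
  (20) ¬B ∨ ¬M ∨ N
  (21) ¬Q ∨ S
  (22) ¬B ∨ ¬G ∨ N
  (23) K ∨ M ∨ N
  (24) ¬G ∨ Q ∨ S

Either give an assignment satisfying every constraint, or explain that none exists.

Try M = False:
  (M ∨ ¬Q) forces Q = False.
  (M ∨ N) forces N = True.
  clause (M ∨ ¬N) is falsified — backtrack.
So M = True.
  then (¬M ∨ S) forces S = True.
  then (B ∨ ¬S) forces B = True.
  then (¬B ∨ ¬M ∨ N) forces N = True.
  then (¬N ∨ Q ∨ ¬S) forces Q = True.
  then (G ∨ ¬Q ∨ ¬S) forces G = True.
  then (¬K ∨ ¬M ∨ ¬N ∨ ¬S) forces K = False.
All clauses satisfied.

M: True; S: True; B: True; G: True; N: True; K: False; Q: True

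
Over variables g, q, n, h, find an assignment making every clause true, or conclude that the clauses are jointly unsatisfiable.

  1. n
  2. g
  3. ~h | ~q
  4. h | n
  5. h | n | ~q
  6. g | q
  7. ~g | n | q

Unit clause (n) forces n = True.
Unit clause (g) forces g = True.
Set q = True.
  then (~h | ~q) forces h = False.
Check each clause:
  (n): n holds.
  (g): g holds.
  (~h | ~q): ~h holds.
  (h | n): n holds.
  (h | n | ~q): n holds.
  (g | q): g holds.
  (~g | n | q): n holds.
All clauses satisfied.

g = True, q = True, n = True, h = False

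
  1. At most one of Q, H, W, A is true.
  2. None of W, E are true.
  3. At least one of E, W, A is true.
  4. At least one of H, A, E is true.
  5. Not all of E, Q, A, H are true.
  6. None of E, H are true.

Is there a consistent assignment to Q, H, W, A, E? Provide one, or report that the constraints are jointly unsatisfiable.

Q = False, H = False, W = False, A = True, E = False

  (1) {Q, H, W, A}: 1 true — at most one ✓
  (2) {W, E}: 0 true — none ✓
  (3) {E, W, A}: 1 true — at least one ✓
  (4) {H, A, E}: 1 true — at least one ✓
  (5) {E, Q, A, H}: 1/4 true — not all ✓
  (6) {E, H}: 0 true — none ✓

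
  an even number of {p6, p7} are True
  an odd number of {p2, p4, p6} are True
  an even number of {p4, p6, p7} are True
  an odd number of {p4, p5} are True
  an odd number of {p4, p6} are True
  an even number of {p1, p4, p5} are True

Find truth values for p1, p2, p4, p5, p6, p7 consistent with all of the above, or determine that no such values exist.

p1 = True, p2 = False, p4 = False, p5 = True, p6 = True, p7 = True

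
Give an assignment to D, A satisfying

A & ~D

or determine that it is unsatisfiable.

D=F, A=T

  ~D = True
Both conjuncts True, so the formula holds.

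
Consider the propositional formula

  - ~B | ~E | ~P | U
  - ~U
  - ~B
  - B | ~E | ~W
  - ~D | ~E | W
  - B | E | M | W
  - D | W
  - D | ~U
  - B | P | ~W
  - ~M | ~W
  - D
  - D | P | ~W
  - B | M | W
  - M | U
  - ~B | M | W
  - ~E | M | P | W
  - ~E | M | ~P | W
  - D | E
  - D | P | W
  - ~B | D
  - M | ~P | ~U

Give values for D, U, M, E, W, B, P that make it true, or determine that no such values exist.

D = True, U = False, M = True, E = False, W = False, B = False, P = False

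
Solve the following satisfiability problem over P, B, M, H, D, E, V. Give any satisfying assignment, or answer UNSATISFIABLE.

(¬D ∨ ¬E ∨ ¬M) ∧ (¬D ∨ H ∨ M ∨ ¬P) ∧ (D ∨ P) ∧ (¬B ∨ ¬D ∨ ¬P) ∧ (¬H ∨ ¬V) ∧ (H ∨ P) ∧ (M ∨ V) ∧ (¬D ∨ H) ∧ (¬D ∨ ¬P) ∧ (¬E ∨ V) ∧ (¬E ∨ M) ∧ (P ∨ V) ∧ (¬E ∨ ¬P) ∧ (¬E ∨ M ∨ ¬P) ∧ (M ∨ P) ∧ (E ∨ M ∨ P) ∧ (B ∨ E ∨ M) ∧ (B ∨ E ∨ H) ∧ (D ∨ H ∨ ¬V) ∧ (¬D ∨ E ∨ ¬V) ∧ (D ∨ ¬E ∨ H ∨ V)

Set P = True.
  then (¬D ∨ ¬P) forces D = False.
  then (¬E ∨ ¬P) forces E = False.
Set B = True.
Try M = False:
  (M ∨ V) forces V = True.
  (¬H ∨ ¬V) forces H = False.
  clause (D ∨ H ∨ ¬V) is falsified — backtrack.
So M = True.
Set H = True.
  then (¬H ∨ ¬V) forces V = False.
All clauses satisfied.

P = True, B = True, M = True, H = True, D = False, E = False, V = False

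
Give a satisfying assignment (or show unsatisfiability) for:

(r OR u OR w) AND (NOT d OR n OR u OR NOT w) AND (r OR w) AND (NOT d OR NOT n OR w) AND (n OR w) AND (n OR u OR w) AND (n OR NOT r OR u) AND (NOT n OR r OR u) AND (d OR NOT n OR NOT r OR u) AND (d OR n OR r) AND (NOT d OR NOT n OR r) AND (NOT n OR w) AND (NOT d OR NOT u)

Set n = False.
  then (n OR w) forces w = True.
Try u = False:
  (NOT d OR n OR u OR NOT w) forces d = False.
  (n OR NOT r OR u) forces r = False.
  clause (d OR n OR r) is falsified — backtrack.
So u = True.
  then (NOT d OR NOT u) forces d = False.
  then (d OR n OR r) forces r = True.
All clauses satisfied.

n: False, w: True, u: True, r: True, d: False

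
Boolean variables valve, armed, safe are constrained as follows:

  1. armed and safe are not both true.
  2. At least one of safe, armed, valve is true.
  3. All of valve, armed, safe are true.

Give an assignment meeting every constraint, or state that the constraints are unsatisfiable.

Case armed = True:
  (1) with armed=T forces safe = False.
  Constraint (3) is violated (safe=F) — contradiction.
Case armed = False:
  Constraint (3) is violated (armed=F) — contradiction.
Both cases fail — unsatisfiable.

UNSATISFIABLE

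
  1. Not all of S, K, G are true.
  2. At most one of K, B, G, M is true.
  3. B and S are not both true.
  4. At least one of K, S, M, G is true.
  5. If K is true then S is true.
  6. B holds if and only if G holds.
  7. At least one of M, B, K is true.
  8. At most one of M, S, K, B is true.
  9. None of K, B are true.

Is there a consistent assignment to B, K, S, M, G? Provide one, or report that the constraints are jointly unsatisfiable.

B=F, K=F, S=F, M=T, G=F

  (1) {S, K, G}: 0/3 true — not all ✓
  (2) {K, B, G, M}: 1 true — at most one ✓
  (3) B=F, S=F — not both ✓
  (4) {K, S, M, G}: 1 true — at least one ✓
  (5) K=F ⇒ S: vacuous ✓
  (6) B=F, G=F — same ✓
  (7) {M, B, K}: 1 true — at least one ✓
  (8) {M, S, K, B}: 1 true — at most one ✓
  (9) {K, B}: 0 true — none ✓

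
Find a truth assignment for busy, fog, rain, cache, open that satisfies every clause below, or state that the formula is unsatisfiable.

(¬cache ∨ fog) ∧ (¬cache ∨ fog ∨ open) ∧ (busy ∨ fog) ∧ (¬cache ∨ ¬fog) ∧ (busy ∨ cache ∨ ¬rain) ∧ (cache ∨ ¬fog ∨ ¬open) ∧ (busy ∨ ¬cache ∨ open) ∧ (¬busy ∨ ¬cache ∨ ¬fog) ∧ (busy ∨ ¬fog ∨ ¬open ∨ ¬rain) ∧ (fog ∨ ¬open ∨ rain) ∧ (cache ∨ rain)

Set busy = True.
Set fog = False.
  then (¬cache ∨ fog) forces cache = False.
  then (cache ∨ rain) forces rain = True.
Set open = False.
All clauses satisfied.

busy = True, fog = False, rain = True, cache = False, open = False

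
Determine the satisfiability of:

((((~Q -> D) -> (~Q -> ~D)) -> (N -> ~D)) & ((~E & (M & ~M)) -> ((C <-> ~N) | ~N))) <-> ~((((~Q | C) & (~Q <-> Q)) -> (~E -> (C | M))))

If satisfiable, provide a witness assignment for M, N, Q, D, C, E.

M: False, N: True, Q: True, D: True, C: False, E: True

  ((((~Q -> D) -> (~Q -> ~D)) -> (N -> ~D)) & ((~E & (M & ~M)) -> ((C <-> ~N) | ~N))) <-> ~((((~Q | C) & (~Q <-> Q)) -> (~E -> (C | M)))) = True
    (((~Q -> D) -> (~Q -> ~D)) -> (N -> ~D)) & ((~E & (M & ~M)) -> ((C <-> ~N) | ~N)) = False
      ((~Q -> D) -> (~Q -> ~D)) -> (N -> ~D) = False
        (~Q -> D) -> (~Q -> ~D) = True
          ~Q -> D = True
            ~Q = False
          ~Q -> ~D = True
            ~Q = False
            ~D = False
        N -> ~D = False
          ~D = False
      (~E & (M & ~M)) -> ((C <-> ~N) | ~N) = True
        ~E & (M & ~M) = False
          ~E = False
          M & ~M = False
            ~M = True
        (C <-> ~N) | ~N = True
          C <-> ~N = True
            ~N = False
          ~N = False
    ~((((~Q | C) & (~Q <-> Q)) -> (~E -> (C | M)))) = False
      ((~Q | C) & (~Q <-> Q)) -> (~E -> (C | M)) = True
        (~Q | C) & (~Q <-> Q) = False
          ~Q | C = False
            ~Q = False
          ~Q <-> Q = False
            ~Q = False
        ~E -> (C | M) = True
          ~E = False
          C | M = False
The formula evaluates to True.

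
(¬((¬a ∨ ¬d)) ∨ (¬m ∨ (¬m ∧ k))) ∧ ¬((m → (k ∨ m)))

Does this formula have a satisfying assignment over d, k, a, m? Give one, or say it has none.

Unsatisfiable — no assignment works.

The conjunct ¬((m → (k ∨ m))) is unsatisfiable on its own:
  k=F, m=F: evaluates to False.
  k=F, m=T: evaluates to False.
  k=T, m=F: evaluates to False.
  k=T, m=T: evaluates to False.
So the whole conjunction is unsatisfiable.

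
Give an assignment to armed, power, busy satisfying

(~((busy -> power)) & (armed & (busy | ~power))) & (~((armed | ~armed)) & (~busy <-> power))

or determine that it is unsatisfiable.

The formula is unsatisfiable.

The conjunct ~((armed | ~armed)) is unsatisfiable on its own:
  armed=F: evaluates to False.
  armed=T: evaluates to False.
So the whole conjunction is unsatisfiable.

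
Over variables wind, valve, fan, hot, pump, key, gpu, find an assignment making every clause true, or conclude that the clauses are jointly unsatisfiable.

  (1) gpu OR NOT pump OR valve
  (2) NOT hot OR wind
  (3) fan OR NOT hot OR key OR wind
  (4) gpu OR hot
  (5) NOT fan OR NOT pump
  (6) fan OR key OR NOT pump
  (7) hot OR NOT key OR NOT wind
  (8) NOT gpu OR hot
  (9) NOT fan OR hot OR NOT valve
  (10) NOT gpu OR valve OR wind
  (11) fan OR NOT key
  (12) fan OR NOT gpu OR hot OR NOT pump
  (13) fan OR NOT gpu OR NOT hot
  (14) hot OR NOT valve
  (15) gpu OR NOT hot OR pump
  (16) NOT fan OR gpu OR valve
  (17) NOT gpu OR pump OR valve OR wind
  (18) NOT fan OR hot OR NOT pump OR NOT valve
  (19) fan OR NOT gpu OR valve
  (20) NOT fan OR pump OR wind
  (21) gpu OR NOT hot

Try wind = False:
  (NOT hot OR wind) forces hot = False.
  (gpu OR hot) forces gpu = True.
  clause (NOT gpu OR hot) is falsified — backtrack.
So wind = True.
Set valve = True.
  then (hot OR NOT valve) forces hot = True.
  then (gpu OR NOT hot) forces gpu = True.
  then (fan OR NOT gpu OR NOT hot) forces fan = True.
  then (NOT fan OR NOT pump) forces pump = False.
Set key = True.
All clauses satisfied.

wind = True, valve = True, fan = True, hot = True, pump = False, key = True, gpu = True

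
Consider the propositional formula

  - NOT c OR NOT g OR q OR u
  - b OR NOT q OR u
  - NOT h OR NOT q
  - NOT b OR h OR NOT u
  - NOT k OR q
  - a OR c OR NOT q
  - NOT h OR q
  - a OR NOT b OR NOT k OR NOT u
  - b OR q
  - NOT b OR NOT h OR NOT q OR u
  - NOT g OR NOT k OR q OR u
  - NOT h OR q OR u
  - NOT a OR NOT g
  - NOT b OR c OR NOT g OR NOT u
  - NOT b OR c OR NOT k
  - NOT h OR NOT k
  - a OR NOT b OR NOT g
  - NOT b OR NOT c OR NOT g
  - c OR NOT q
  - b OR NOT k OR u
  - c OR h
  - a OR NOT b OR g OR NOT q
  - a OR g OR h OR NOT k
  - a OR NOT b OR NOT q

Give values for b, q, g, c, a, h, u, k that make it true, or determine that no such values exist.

b: True, q: False, g: False, c: True, a: False, h: False, u: False, k: False

Set b = True.
Set q = False.
  then (NOT k OR q) forces k = False.
  then (NOT h OR q) forces h = False.
  then (c OR h) forces c = True.
  then (NOT b OR h OR NOT u) forces u = False.
  then (NOT b OR NOT c OR NOT g) forces g = False.
Set a = False.
All clauses satisfied.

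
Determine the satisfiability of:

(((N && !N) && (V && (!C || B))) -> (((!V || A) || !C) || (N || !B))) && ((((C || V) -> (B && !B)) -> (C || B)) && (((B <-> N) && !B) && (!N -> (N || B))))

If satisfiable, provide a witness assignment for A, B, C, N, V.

No satisfying assignment exists.

Case B = True: the conjunct !B is False.
Case B = False: the formula simplifies to (!((C || V)) -> C) && (!N && (!N -> N)).
  N = True: the conjunct !N is False.
  N = False: the conjunct !N -> N becomes !False -> False = False.
Both cases fail — unsatisfiable.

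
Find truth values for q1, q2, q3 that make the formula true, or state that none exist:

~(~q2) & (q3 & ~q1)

q1: False; q2: True; q3: True

  ~(~q2) = True
    ~q2 = False
  q3 & ~q1 = True
    ~q1 = True
Both conjuncts True, so the formula holds.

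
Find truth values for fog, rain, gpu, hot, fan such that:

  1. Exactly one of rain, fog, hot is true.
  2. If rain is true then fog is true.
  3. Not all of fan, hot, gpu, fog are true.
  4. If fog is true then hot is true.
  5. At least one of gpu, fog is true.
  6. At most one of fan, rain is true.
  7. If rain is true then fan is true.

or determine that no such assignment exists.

fog: False; rain: False; gpu: True; hot: True; fan: True

  (1) {rain, fog, hot}: 1 true — exactly one ✓
  (2) rain=F ⇒ fog: vacuous ✓
  (3) {fan, hot, gpu, fog}: 3/4 true — not all ✓
  (4) fog=F ⇒ hot: vacuous ✓
  (5) {gpu, fog}: 1 true — at least one ✓
  (6) {fan, rain}: 1 true — at most one ✓
  (7) rain=F ⇒ fan: vacuous ✓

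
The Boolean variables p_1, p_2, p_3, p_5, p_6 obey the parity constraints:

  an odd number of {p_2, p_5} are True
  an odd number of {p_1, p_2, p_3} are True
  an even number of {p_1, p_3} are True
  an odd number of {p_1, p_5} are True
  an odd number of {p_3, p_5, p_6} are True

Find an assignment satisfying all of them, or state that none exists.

p_1: True; p_2: True; p_3: True; p_5: False; p_6: False

{p_2, p_5}: 1 true → odd ✓
{p_1, p_2, p_3}: 3 true → odd ✓
{p_1, p_3}: 2 true → even ✓
{p_1, p_5}: 1 true → odd ✓
{p_3, p_5, p_6}: 1 true → odd ✓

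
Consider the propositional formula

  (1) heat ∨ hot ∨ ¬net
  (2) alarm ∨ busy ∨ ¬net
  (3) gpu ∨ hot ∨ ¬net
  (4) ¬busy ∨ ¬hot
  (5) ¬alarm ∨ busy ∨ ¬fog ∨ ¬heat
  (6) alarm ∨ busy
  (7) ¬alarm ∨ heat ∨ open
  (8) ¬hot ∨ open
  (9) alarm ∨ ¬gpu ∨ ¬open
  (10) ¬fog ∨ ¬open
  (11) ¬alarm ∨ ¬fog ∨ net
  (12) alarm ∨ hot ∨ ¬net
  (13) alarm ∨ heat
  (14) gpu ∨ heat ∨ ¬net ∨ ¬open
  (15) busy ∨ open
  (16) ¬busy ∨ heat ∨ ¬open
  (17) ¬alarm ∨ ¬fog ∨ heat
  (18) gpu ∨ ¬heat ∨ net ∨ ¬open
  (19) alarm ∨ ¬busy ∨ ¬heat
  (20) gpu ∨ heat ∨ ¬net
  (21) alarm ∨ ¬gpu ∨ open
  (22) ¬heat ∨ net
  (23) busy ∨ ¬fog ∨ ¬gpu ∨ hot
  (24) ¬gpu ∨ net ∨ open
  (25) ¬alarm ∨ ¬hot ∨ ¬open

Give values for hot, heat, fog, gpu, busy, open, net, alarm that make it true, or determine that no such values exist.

hot = False, heat = True, fog = False, gpu = True, busy = False, open = True, net = True, alarm = True

Try hot = True:
  (¬busy ∨ ¬hot) forces busy = False.
  (alarm ∨ busy) forces alarm = True.
  (¬hot ∨ open) forces open = True.
  clause (¬alarm ∨ ¬hot ∨ ¬open) is falsified — backtrack.
So hot = False.
Set heat = True.
  then (¬heat ∨ net) forces net = True.
  then (gpu ∨ hot ∨ ¬net) forces gpu = True.
  then (alarm ∨ hot ∨ ¬net) forces alarm = True.
Set fog = False.
Set busy = False.
  then (busy ∨ open) forces open = True.
All clauses satisfied.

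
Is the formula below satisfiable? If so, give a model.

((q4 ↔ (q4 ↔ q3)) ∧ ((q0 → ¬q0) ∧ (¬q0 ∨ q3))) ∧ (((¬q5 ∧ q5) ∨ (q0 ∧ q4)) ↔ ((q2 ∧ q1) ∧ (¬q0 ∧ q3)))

q0 = False, q1 = False, q2 = False, q3 = True, q4 = False, q5 = True

  (q4 ↔ (q4 ↔ q3)) ∧ ((q0 → ¬q0) ∧ (¬q0 ∨ q3)) = True
    q4 ↔ (q4 ↔ q3) = True
      q4 ↔ q3 = False
    (q0 → ¬q0) ∧ (¬q0 ∨ q3) = True
      q0 → ¬q0 = True
        ¬q0 = True
      ¬q0 ∨ q3 = True
        ¬q0 = True
  ((¬q5 ∧ q5) ∨ (q0 ∧ q4)) ↔ ((q2 ∧ q1) ∧ (¬q0 ∧ q3)) = True
    (¬q5 ∧ q5) ∨ (q0 ∧ q4) = False
      ¬q5 ∧ q5 = False
        ¬q5 = False
      q0 ∧ q4 = False
    (q2 ∧ q1) ∧ (¬q0 ∧ q3) = False
      q2 ∧ q1 = False
      ¬q0 ∧ q3 = True
        ¬q0 = True
Both conjuncts True, so the formula holds.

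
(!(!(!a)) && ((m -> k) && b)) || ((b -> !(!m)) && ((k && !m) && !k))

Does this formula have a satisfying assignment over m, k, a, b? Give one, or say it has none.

m = False, k = False, a = False, b = True

  (!(!(!a)) && ((m -> k) && b)) || ((b -> !(!m)) && ((k && !m) && !k)) = True
    !(!(!a)) && ((m -> k) && b) = True
      !(!(!a)) = True
        !(!a) = False
          !a = True
      (m -> k) && b = True
        m -> k = True
    (b -> !(!m)) && ((k && !m) && !k) = False
      b -> !(!m) = False
        !(!m) = False
          !m = True
      (k && !m) && !k = False
        k && !m = False
          !m = True
        !k = True
The formula evaluates to True.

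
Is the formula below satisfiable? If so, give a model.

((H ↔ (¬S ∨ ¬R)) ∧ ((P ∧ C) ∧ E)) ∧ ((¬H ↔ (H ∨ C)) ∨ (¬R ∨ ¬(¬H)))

S=T, E=T, C=T, P=T, R=T, H=F

  (H ↔ (¬S ∨ ¬R)) ∧ ((P ∧ C) ∧ E) = True
    H ↔ (¬S ∨ ¬R) = True
      ¬S ∨ ¬R = False
        ¬S = False
        ¬R = False
    (P ∧ C) ∧ E = True
      P ∧ C = True
  (¬H ↔ (H ∨ C)) ∨ (¬R ∨ ¬(¬H)) = True
    ¬H ↔ (H ∨ C) = True
      ¬H = True
      H ∨ C = True
    ¬R ∨ ¬(¬H) = False
      ¬R = False
      ¬(¬H) = False
        ¬H = True
Both conjuncts True, so the formula holds.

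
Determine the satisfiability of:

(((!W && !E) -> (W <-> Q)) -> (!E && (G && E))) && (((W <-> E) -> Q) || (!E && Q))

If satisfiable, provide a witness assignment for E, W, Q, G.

E = False, W = False, Q = True, G = True

  ((!W && !E) -> (W <-> Q)) -> (!E && (G && E)) = True
    (!W && !E) -> (W <-> Q) = False
      !W && !E = True
        !W = True
        !E = True
      W <-> Q = False
    !E && (G && E) = False
      !E = True
      G && E = False
  ((W <-> E) -> Q) || (!E && Q) = True
    (W <-> E) -> Q = True
      W <-> E = True
    !E && Q = True
      !E = True
Both conjuncts True, so the formula holds.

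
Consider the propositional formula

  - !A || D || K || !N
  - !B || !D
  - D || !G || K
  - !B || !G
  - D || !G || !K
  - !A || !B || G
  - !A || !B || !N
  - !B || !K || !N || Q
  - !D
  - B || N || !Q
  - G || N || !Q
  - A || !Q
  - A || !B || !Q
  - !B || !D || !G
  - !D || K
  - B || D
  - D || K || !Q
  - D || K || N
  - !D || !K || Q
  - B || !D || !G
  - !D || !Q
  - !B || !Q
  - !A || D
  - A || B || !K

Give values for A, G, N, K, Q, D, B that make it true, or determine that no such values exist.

Unit clause (!D) forces D = False.
In (B || D) only B is left, so B = True.
In (!B || !Q) only !Q is left, so Q = False.
In (!A || D) only !A is left, so A = False.
In (!B || !G) only !G is left, so G = False.
Set N = False.
  then (D || K || N) forces K = True.
All clauses satisfied.

A = False; G = False; N = False; K = True; Q = False; D = False; B = True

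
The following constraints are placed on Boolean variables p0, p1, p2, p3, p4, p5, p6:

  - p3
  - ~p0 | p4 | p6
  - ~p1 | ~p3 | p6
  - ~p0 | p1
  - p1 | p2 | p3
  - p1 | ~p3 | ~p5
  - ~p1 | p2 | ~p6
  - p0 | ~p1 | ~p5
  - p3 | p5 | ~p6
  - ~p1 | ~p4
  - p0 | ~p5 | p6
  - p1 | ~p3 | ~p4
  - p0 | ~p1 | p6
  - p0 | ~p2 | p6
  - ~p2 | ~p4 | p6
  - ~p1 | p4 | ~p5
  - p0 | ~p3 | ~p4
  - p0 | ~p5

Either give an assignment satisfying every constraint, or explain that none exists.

Unit clause (p3) forces p3 = True.
Set p0 = False.
  then (p0 | ~p3 | ~p4) forces p4 = False.
  then (p0 | ~p5) forces p5 = False.
Set p1 = False.
Set p2 = False.
Set p6 = True.
All clauses satisfied.

p0 = False, p1 = False, p2 = False, p3 = True, p4 = False, p5 = False, p6 = True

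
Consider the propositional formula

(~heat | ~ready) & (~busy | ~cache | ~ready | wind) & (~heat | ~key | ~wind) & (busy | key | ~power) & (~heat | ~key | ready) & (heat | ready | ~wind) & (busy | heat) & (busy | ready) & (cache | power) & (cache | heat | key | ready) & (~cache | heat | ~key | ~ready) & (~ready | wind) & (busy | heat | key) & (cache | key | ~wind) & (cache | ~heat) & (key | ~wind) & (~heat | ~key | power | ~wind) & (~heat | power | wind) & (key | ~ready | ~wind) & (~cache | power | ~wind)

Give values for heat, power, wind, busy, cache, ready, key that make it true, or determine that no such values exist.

Set heat = False.
  then (busy | heat) forces busy = True.
Set power = True.
Set wind = True.
  then (heat | ready | ~wind) forces ready = True.
  then (key | ~wind) forces key = True.
  then (~cache | heat | ~key | ~ready) forces cache = False.
All clauses satisfied.

heat: False; power: True; wind: True; busy: True; cache: False; ready: True; key: True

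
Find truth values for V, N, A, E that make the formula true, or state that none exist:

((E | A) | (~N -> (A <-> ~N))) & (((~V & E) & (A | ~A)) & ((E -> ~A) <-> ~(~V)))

V = False, N = False, A = True, E = True

  (E | A) | (~N -> (A <-> ~N)) = True
    E | A = True
    ~N -> (A <-> ~N) = True
      ~N = True
      A <-> ~N = True
        ~N = True
  ((~V & E) & (A | ~A)) & ((E -> ~A) <-> ~(~V)) = True
    (~V & E) & (A | ~A) = True
      ~V & E = True
        ~V = True
      A | ~A = True
        ~A = False
    (E -> ~A) <-> ~(~V) = True
      E -> ~A = False
        ~A = False
      ~(~V) = False
        ~V = True
Both conjuncts True, so the formula holds.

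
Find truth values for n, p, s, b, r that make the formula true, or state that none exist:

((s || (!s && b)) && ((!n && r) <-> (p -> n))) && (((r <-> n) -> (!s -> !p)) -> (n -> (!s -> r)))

n = False; p = True; s = True; b = False; r = False

  (s || (!s && b)) && ((!n && r) <-> (p -> n)) = True
    s || (!s && b) = True
      !s && b = False
        !s = False
    (!n && r) <-> (p -> n) = True
      !n && r = False
        !n = True
      p -> n = False
  ((r <-> n) -> (!s -> !p)) -> (n -> (!s -> r)) = True
    (r <-> n) -> (!s -> !p) = True
      r <-> n = True
      !s -> !p = True
        !s = False
        !p = False
    n -> (!s -> r) = True
      !s -> r = True
        !s = False
Both conjuncts True, so the formula holds.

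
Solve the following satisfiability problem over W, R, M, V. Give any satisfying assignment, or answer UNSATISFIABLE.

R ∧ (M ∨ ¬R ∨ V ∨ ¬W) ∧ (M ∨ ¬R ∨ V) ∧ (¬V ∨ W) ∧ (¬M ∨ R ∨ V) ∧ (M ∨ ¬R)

Unit clause (R) forces R = True.
In (M ∨ ¬R) only M is left, so M = True.
Set W = True.
Set V = True.
Check each clause:
  (R): R holds.
  (M ∨ ¬R ∨ V ∨ ¬W): M holds.
  (M ∨ ¬R ∨ V): M holds.
  (¬V ∨ W): W holds.
  (¬M ∨ R ∨ V): R holds.
  (M ∨ ¬R): M holds.
All clauses satisfied.

W = True, R = True, M = True, V = True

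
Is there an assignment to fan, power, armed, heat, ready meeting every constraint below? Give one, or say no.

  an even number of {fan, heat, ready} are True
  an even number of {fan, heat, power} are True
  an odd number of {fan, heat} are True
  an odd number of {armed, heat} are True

fan: True, power: True, armed: True, heat: False, ready: True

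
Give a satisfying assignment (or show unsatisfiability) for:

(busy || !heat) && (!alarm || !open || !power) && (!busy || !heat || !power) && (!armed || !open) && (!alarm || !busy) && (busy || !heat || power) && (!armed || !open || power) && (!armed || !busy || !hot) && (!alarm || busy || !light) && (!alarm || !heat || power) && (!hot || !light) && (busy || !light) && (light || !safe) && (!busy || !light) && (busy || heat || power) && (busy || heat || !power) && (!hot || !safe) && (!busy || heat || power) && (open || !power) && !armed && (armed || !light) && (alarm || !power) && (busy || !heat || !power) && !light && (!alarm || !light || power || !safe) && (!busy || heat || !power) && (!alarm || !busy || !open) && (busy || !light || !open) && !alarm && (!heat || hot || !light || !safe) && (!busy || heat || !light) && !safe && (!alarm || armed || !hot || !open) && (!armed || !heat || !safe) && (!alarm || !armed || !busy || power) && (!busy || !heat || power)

Case heat = True:
  (busy || !heat) forces busy = True.
  (!busy || !heat || !power) forces power = False.
  Clause (!busy || !heat || power) is falsified — contradiction.
Case heat = False:
  (!armed) forces armed = False.
  (armed || !light) forces light = False.
  (light || !safe) forces safe = False.
  (!alarm) forces alarm = False.
  (alarm || !power) forces power = False.
  (busy || heat || power) forces busy = True.
  Clause (!busy || heat || power) is falsified — contradiction.
Both cases fail, so the formula is unsatisfiable.

Unsatisfiable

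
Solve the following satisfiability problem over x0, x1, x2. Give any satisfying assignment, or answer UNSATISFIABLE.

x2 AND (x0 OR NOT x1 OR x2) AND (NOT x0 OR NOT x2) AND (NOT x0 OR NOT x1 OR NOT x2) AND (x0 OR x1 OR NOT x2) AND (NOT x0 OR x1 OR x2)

Unit clause (x2) forces x2 = True.
In (NOT x0 OR NOT x2) only NOT x0 is left, so x0 = False.
In (x0 OR x1 OR NOT x2) only x1 is left, so x1 = True.
Check each clause:
  (x2): x2 holds.
  (x0 OR NOT x1 OR x2): x2 holds.
  (NOT x0 OR NOT x2): NOT x0 holds.
  (NOT x0 OR NOT x1 OR NOT x2): NOT x0 holds.
  (x0 OR x1 OR NOT x2): x1 holds.
  (NOT x0 OR x1 OR x2): NOT x0 holds.
All clauses satisfied.

x0 = False; x1 = True; x2 = True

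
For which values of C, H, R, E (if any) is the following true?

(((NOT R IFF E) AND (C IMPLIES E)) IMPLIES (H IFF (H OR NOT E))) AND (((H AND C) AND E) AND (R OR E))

C=T, H=T, R=F, E=T

  ((NOT R IFF E) AND (C IMPLIES E)) IMPLIES (H IFF (H OR NOT E)) = True
    (NOT R IFF E) AND (C IMPLIES E) = True
      NOT R IFF E = True
        NOT R = True
      C IMPLIES E = True
    H IFF (H OR NOT E) = True
      H OR NOT E = True
        NOT E = False
  ((H AND C) AND E) AND (R OR E) = True
    (H AND C) AND E = True
      H AND C = True
    R OR E = True
Both conjuncts True, so the formula holds.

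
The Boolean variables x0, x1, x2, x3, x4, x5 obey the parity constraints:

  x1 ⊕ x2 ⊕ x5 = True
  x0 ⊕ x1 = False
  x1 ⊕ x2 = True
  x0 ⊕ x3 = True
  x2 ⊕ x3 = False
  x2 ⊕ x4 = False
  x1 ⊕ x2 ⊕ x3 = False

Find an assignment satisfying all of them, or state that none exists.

x0 = False, x1 = False, x2 = True, x3 = True, x4 = True, x5 = False

x1 ⊕ x2 ⊕ x5 = F ⊕ T ⊕ F = True ✓
x0 ⊕ x1 = F ⊕ F = False ✓
x1 ⊕ x2 = F ⊕ T = True ✓
x0 ⊕ x3 = F ⊕ T = True ✓
x2 ⊕ x3 = T ⊕ T = False ✓
x2 ⊕ x4 = T ⊕ T = False ✓
x1 ⊕ x2 ⊕ x3 = F ⊕ T ⊕ T = False ✓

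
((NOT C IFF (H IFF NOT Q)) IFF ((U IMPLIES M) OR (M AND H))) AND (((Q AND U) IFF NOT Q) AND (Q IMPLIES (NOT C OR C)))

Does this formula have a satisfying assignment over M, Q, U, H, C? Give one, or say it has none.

M: False, Q: True, U: False, H: False, C: False

  (NOT C IFF (H IFF NOT Q)) IFF ((U IMPLIES M) OR (M AND H)) = True
    NOT C IFF (H IFF NOT Q) = True
      NOT C = True
      H IFF NOT Q = True
        NOT Q = False
    (U IMPLIES M) OR (M AND H) = True
      U IMPLIES M = True
      M AND H = False
  ((Q AND U) IFF NOT Q) AND (Q IMPLIES (NOT C OR C)) = True
    (Q AND U) IFF NOT Q = True
      Q AND U = False
      NOT Q = False
    Q IMPLIES (NOT C OR C) = True
      NOT C OR C = True
        NOT C = True
Both conjuncts True, so the formula holds.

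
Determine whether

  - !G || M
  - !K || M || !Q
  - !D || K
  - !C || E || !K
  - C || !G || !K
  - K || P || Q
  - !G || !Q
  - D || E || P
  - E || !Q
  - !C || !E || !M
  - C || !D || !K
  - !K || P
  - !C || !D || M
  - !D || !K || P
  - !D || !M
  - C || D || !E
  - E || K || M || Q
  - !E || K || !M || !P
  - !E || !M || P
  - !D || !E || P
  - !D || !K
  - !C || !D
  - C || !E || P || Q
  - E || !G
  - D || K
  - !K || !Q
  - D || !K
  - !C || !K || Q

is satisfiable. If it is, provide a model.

UNSATISFIABLE

Case D = True:
  (!D || K) forces K = True.
  Clause (!D || !K) is falsified — contradiction.
Case D = False:
  (D || K) forces K = True.
  Clause (D || !K) is falsified — contradiction.
Both cases fail, so the formula is unsatisfiable.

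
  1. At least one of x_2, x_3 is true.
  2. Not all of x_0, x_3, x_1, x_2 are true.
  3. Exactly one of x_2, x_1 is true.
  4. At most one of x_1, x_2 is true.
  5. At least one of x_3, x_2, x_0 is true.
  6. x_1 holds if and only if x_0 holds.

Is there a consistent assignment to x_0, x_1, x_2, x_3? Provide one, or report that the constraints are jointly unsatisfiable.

x_0=F, x_1=F, x_2=T, x_3=F

  (1) {x_2, x_3}: 1 true — at least one ✓
  (2) {x_0, x_3, x_1, x_2}: 1/4 true — not all ✓
  (3) {x_2, x_1}: 1 true — exactly one ✓
  (4) {x_1, x_2}: 1 true — at most one ✓
  (5) {x_3, x_2, x_0}: 1 true — at least one ✓
  (6) x_1=F, x_0=F — same ✓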